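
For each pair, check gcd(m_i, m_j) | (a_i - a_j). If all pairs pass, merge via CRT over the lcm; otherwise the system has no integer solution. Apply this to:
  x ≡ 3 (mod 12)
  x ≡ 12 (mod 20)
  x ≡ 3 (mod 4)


Moduli 12, 20, 4 are not pairwise coprime, so CRT works modulo lcm(m_i) when all pairwise compatibility conditions hold.
Pairwise compatibility: gcd(m_i, m_j) must divide a_i - a_j for every pair.
Merge one congruence at a time:
  Start: x ≡ 3 (mod 12).
  Combine with x ≡ 12 (mod 20): gcd(12, 20) = 4, and 12 - 3 = 9 is NOT divisible by 4.
    ⇒ system is inconsistent (no integer solution).

No solution (the system is inconsistent).


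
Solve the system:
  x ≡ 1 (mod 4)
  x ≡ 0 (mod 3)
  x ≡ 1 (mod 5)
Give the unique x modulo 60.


Moduli 4, 3, 5 are pairwise coprime; by CRT there is a unique solution modulo M = 4 · 3 · 5 = 60.
Solve pairwise, accumulating the modulus:
  Start with x ≡ 1 (mod 4).
  Combine with x ≡ 0 (mod 3): since gcd(4, 3) = 1, we get a unique residue mod 12.
    Write x = 1 + 4·t and substitute into x ≡ 0 (mod 3): 4·t ≡ 0 − 1 = -1 (mod 3).
    Reduce coefficients mod 3: 1·t ≡ 2 (mod 3).
    So t ≡ 2 (mod 3).
    Then x = 1 + 4·2 = 9, valid modulo lcm(4, 3) = 12: x ≡ 9 (mod 12).
  Combine with x ≡ 1 (mod 5): since gcd(12, 5) = 1, we get a unique residue mod 60.
    Write x = 9 + 12·t and substitute into x ≡ 1 (mod 5): 12·t ≡ 1 − 9 = -8 (mod 5).
    Reduce coefficients mod 5: 2·t ≡ 2 (mod 5).
    The inverse of 2 mod 5 is 3 (since 2·3 = 6 = 1·5 + 1), so t ≡ 3·2 = 6 ≡ 1 (mod 5).
    Then x = 9 + 12·1 = 21, valid modulo lcm(12, 5) = 60: x ≡ 21 (mod 60).
Verify: 21 mod 4 = 1 ✓, 21 mod 3 = 0 ✓, 21 mod 5 = 1 ✓.

x ≡ 21 (mod 60).


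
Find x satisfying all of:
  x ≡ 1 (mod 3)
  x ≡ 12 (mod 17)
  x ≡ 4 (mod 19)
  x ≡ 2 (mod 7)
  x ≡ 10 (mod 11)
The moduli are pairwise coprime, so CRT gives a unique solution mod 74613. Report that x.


Product of moduli M = 3 · 17 · 19 · 7 · 11 = 74613.
Merge one congruence at a time:
  Start: x ≡ 1 (mod 3).
  Combine with x ≡ 12 (mod 17); new modulus lcm = 51.
    Write x = 1 + 3·t and substitute into x ≡ 12 (mod 17): 3·t ≡ 12 − 1 = 11 (mod 17).
    The inverse of 3 mod 17 is 6 (since 3·6 = 18 = 1·17 + 1), so t ≡ 6·11 = 66 ≡ 15 (mod 17).
    Then x = 1 + 3·15 = 46, valid modulo lcm(3, 17) = 51: x ≡ 46 (mod 51).
  Combine with x ≡ 4 (mod 19); new modulus lcm = 969.
    Write x = 46 + 51·t and substitute into x ≡ 4 (mod 19): 51·t ≡ 4 − 46 = -42 (mod 19).
    Reduce coefficients mod 19: 13·t ≡ 15 (mod 19).
    The inverse of 13 mod 19 is 3 (since 13·3 = 39 = 2·19 + 1), so t ≡ 3·15 = 45 ≡ 7 (mod 19).
    Then x = 46 + 51·7 = 403, valid modulo lcm(51, 19) = 969: x ≡ 403 (mod 969).
  Combine with x ≡ 2 (mod 7); new modulus lcm = 6783.
    Write x = 403 + 969·t and substitute into x ≡ 2 (mod 7): 969·t ≡ 2 − 403 = -401 (mod 7).
    Reduce coefficients mod 7: 3·t ≡ 5 (mod 7).
    The inverse of 3 mod 7 is 5 (since 3·5 = 15 = 2·7 + 1), so t ≡ 5·5 = 25 ≡ 4 (mod 7).
    Then x = 403 + 969·4 = 4279, valid modulo lcm(969, 7) = 6783: x ≡ 4279 (mod 6783).
  Combine with x ≡ 10 (mod 11); new modulus lcm = 74613.
    Write x = 4279 + 6783·t and substitute into x ≡ 10 (mod 11): 6783·t ≡ 10 − 4279 = -4269 (mod 11).
    Reduce coefficients mod 11: 7·t ≡ 10 (mod 11).
    The inverse of 7 mod 11 is 8 (since 7·8 = 56 = 5·11 + 1), so t ≡ 8·10 = 80 ≡ 3 (mod 11).
    Then x = 4279 + 6783·3 = 24628, valid modulo lcm(6783, 11) = 74613: x ≡ 24628 (mod 74613).
Verify against each original: 24628 mod 3 = 1, 24628 mod 17 = 12, 24628 mod 19 = 4, 24628 mod 7 = 2, 24628 mod 11 = 10.

x ≡ 24628 (mod 74613).


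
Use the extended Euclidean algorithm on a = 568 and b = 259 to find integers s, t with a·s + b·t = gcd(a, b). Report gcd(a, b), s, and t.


Euclidean algorithm on (568, 259) — divide until remainder is 0:
  568 = 2 · 259 + 50
  259 = 5 · 50 + 9
  50 = 5 · 9 + 5
  9 = 1 · 5 + 4
  5 = 1 · 4 + 1
  4 = 4 · 1 + 0
gcd(568, 259) = 1.
Track Bezout coefficients alongside the remainders: start with r₀ = 568 = a·1 + b·0 (s = 1, t = 0) and r₁ = 259 = a·0 + b·1 (s = 0, t = 1); each new remainder r_{k+1} = r_{k-1} − q_k·r_k inherits s_{k+1} = s_{k-1} − q_k·s_k, t_{k+1} = t_{k-1} − q_k·t_k, so r_k = a·s_k + b·t_k at every step:
  q = 2: r = 50, s = 1 − 2·0 = 1, t = 0 − 2·1 = -2  (check: 568·1 + 259·(-2) = 50)
  q = 5: r = 9, s = 0 − 5·1 = -5, t = 1 − 5·(-2) = 11  (check: 568·(-5) + 259·11 = 9)
  q = 5: r = 5, s = 1 − 5·(-5) = 26, t = -2 − 5·11 = -57  (check: 568·26 + 259·(-57) = 5)
  q = 1: r = 4, s = -5 − 1·26 = -31, t = 11 − 1·(-57) = 68  (check: 568·(-31) + 259·68 = 4)
  q = 1: r = 1, s = 26 − 1·(-31) = 57, t = -57 − 1·68 = -125  (check: 568·57 + 259·(-125) = 1)
The row with r = 1 (the gcd) gives the Bezout coefficients s = 57, t = -125.
Result: 568 · (57) + 259 · (-125) = 1.

gcd(568, 259) = 1; s = 57, t = -125 (check: 568·57 + 259·(-125) = 1).


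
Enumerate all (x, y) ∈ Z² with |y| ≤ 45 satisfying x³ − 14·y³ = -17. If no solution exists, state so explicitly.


The equation is x³ - 14y³ = -17. For fixed y, x³ = 14·y³ − 17, so a solution requires the RHS to be a perfect cube.
Strategy: iterate y from -45 to 45, compute RHS = 14·y³ − 17, and check whether it is a (positive or negative) perfect cube.
Check small values of y:
  y = 0: RHS = -17 is not a perfect cube.
  y = 1: RHS = -3 is not a perfect cube.
  y = -1: RHS = -31 is not a perfect cube.
  y = 2: RHS = 95 is not a perfect cube.
  y = -2: RHS = -129 is not a perfect cube.
  y = 3: RHS = 361 is not a perfect cube.
  y = -3: RHS = -395 is not a perfect cube.
Continuing the search up to |y| = 45 finds no solutions either.
No (x, y) in the scanned range satisfies the equation.

No integer solutions with |y| ≤ 45.


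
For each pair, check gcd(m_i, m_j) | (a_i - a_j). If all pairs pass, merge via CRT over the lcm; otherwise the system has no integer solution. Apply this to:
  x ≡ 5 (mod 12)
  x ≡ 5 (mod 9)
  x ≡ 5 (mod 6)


Moduli 12, 9, 6 are not pairwise coprime, so CRT works modulo lcm(m_i) when all pairwise compatibility conditions hold.
Pairwise compatibility: gcd(m_i, m_j) must divide a_i - a_j for every pair.
Merge one congruence at a time:
  Start: x ≡ 5 (mod 12).
  Combine with x ≡ 5 (mod 9): gcd(12, 9) = 3; 5 - 5 = 0, which IS divisible by 3, so compatible.
    Write x = 5 + 12·t and substitute into x ≡ 5 (mod 9): 12·t ≡ 5 − 5 = 0 (mod 9).
    Divide the congruence (and modulus) by g = 3: 4·t ≡ 0 (mod 3).
    Reduce coefficients mod 3: 1·t ≡ 0 (mod 3).
    So t ≡ 0 (mod 3).
    Then x = 5 + 12·0 = 5, valid modulo lcm(12, 9) = 36: x ≡ 5 (mod 36).
  Combine with x ≡ 5 (mod 6): gcd(36, 6) = 6; 5 - 5 = 0, which IS divisible by 6, so compatible.
    Write x = 5 + 36·t and substitute into x ≡ 5 (mod 6): 36·t ≡ 5 − 5 = 0 (mod 6).
    Divide the congruence (and modulus) by g = 6: 6·t ≡ 0 (mod 1).
    Modulo 1 every t works; take t = 0.
    Then x = 5 + 36·0 = 5, valid modulo lcm(36, 6) = 36: x ≡ 5 (mod 36).
Verify: 5 mod 12 = 5, 5 mod 9 = 5, 5 mod 6 = 5.

x ≡ 5 (mod 36).


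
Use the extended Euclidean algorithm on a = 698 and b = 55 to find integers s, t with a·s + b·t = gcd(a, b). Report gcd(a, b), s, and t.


Euclidean algorithm on (698, 55) — divide until remainder is 0:
  698 = 12 · 55 + 38
  55 = 1 · 38 + 17
  38 = 2 · 17 + 4
  17 = 4 · 4 + 1
  4 = 4 · 1 + 0
gcd(698, 55) = 1.
Track Bezout coefficients alongside the remainders: start with r₀ = 698 = a·1 + b·0 (s = 1, t = 0) and r₁ = 55 = a·0 + b·1 (s = 0, t = 1); each new remainder r_{k+1} = r_{k-1} − q_k·r_k inherits s_{k+1} = s_{k-1} − q_k·s_k, t_{k+1} = t_{k-1} − q_k·t_k, so r_k = a·s_k + b·t_k at every step:
  q = 12: r = 38, s = 1 − 12·0 = 1, t = 0 − 12·1 = -12  (check: 698·1 + 55·(-12) = 38)
  q = 1: r = 17, s = 0 − 1·1 = -1, t = 1 − 1·(-12) = 13  (check: 698·(-1) + 55·13 = 17)
  q = 2: r = 4, s = 1 − 2·(-1) = 3, t = -12 − 2·13 = -38  (check: 698·3 + 55·(-38) = 4)
  q = 4: r = 1, s = -1 − 4·3 = -13, t = 13 − 4·(-38) = 165  (check: 698·(-13) + 55·165 = 1)
The row with r = 1 (the gcd) gives the Bezout coefficients s = -13, t = 165.
Result: 698 · (-13) + 55 · (165) = 1.

gcd(698, 55) = 1; s = -13, t = 165 (check: 698·(-13) + 55·165 = 1).


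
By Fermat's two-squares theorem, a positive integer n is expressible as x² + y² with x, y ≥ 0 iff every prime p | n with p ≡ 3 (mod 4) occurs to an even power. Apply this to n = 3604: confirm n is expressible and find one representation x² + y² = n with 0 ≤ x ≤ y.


Step 1: Factor n = 3604 = 2^2 · 17 · 53.
Step 2: Check the mod-4 condition on each prime factor: 2 = 2 (special); 17 ≡ 1 (mod 4), exponent 1; 53 ≡ 1 (mod 4), exponent 1.
All primes ≡ 3 (mod 4) appear to even exponent (or don't appear), so by the two-squares theorem n IS expressible as a sum of two squares.
Step 3: Build a representation. Group n = k² · m with k = 2 and m = 17 · 53 = 901 (a product of primes ≡ 1 (mod 4)); a representation of m scales to one of n via (k·x)² + (k·y)² = k²(x² + y²). Each prime p ≡ 1 (mod 4) is itself a sum of two squares; find a² by testing p − a² for a perfect square:
  17: 17 − 1² = 16 = 4² ⇒ 17 = 1² + 4².
  53: 53 − 1² = 52, 53 − 2² = 49 = 7² ⇒ 53 = 2² + 7².
  Combine using the Brahmagupta–Fibonacci identity (a² + b²)(c² + d²) = (ac − bd)² + (ad + bc)² = (ac + bd)² + (ad − bc)²:
  17 · 53 = 901: from (1² + 4²)(2² + 7²), take (1·2 − 4·7, 1·7 + 4·2) = (2 − 28, 7 + 8) = (-26, 15); dropping signs (only squares matter) gives (26, 15); check 26² + 15² = 676 + 225 = 901 ✓.
  Scale by k = 2: (2·26, 2·15) = (52, 30).
Step 4: Order so x ≤ y and verify: 30² + 52² = 900 + 2704 = 3604 = n. ✓

n = 3604 = 30² + 52² (one valid representation with x ≤ y).


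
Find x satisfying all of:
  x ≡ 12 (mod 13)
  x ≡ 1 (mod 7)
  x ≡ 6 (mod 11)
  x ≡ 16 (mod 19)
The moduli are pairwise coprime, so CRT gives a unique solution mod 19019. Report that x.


Product of moduli M = 13 · 7 · 11 · 19 = 19019.
Merge one congruence at a time:
  Start: x ≡ 12 (mod 13).
  Combine with x ≡ 1 (mod 7); new modulus lcm = 91.
    Write x = 12 + 13·t and substitute into x ≡ 1 (mod 7): 13·t ≡ 1 − 12 = -11 (mod 7).
    Reduce coefficients mod 7: 6·t ≡ 3 (mod 7).
    The inverse of 6 mod 7 is 6 (since 6·6 = 36 = 5·7 + 1), so t ≡ 6·3 = 18 ≡ 4 (mod 7).
    Then x = 12 + 13·4 = 64, valid modulo lcm(13, 7) = 91: x ≡ 64 (mod 91).
  Combine with x ≡ 6 (mod 11); new modulus lcm = 1001.
    Write x = 64 + 91·t and substitute into x ≡ 6 (mod 11): 91·t ≡ 6 − 64 = -58 (mod 11).
    Reduce coefficients mod 11: 3·t ≡ 8 (mod 11).
    The inverse of 3 mod 11 is 4 (since 3·4 = 12 = 1·11 + 1), so t ≡ 4·8 = 32 ≡ 10 (mod 11).
    Then x = 64 + 91·10 = 974, valid modulo lcm(91, 11) = 1001: x ≡ 974 (mod 1001).
  Combine with x ≡ 16 (mod 19); new modulus lcm = 19019.
    Write x = 974 + 1001·t and substitute into x ≡ 16 (mod 19): 1001·t ≡ 16 − 974 = -958 (mod 19).
    Reduce coefficients mod 19: 13·t ≡ 11 (mod 19).
    The inverse of 13 mod 19 is 3 (since 13·3 = 39 = 2·19 + 1), so t ≡ 3·11 = 33 ≡ 14 (mod 19).
    Then x = 974 + 1001·14 = 14988, valid modulo lcm(1001, 19) = 19019: x ≡ 14988 (mod 19019).
Verify against each original: 14988 mod 13 = 12, 14988 mod 7 = 1, 14988 mod 11 = 6, 14988 mod 19 = 16.

x ≡ 14988 (mod 19019).


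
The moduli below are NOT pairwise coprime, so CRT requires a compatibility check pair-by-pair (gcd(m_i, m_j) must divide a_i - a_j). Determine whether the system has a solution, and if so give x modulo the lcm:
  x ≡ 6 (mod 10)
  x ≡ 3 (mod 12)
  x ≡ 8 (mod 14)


Moduli 10, 12, 14 are not pairwise coprime, so CRT works modulo lcm(m_i) when all pairwise compatibility conditions hold.
Pairwise compatibility: gcd(m_i, m_j) must divide a_i - a_j for every pair.
Merge one congruence at a time:
  Start: x ≡ 6 (mod 10).
  Combine with x ≡ 3 (mod 12): gcd(10, 12) = 2, and 3 - 6 = -3 is NOT divisible by 2.
    ⇒ system is inconsistent (no integer solution).

No solution (the system is inconsistent).


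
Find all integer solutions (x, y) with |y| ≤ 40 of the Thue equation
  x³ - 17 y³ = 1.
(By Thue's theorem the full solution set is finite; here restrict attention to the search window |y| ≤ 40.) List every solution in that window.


The equation is x³ - 17y³ = 1. For fixed y, x³ = 17·y³ + 1, so a solution requires the RHS to be a perfect cube.
Strategy: iterate y from -40 to 40, compute RHS = 17·y³ + 1, and check whether it is a (positive or negative) perfect cube.
Check small values of y:
  y = 0: RHS = 1 = (1)³ ⇒ x = 1 works.
  y = 1: RHS = 18 is not a perfect cube.
  y = -1: RHS = -16 is not a perfect cube.
  y = 2: RHS = 137 is not a perfect cube.
  y = -2: RHS = -135 is not a perfect cube.
  y = 3: RHS = 460 is not a perfect cube.
  y = -3: RHS = -458 is not a perfect cube.
Continuing, at y = 7: RHS = 5832 = (18)³ ⇒ x = 18 works.
Searching the remaining y in |y| ≤ 40 finds no further solutions.
Collected solutions: (1, 0), (18, 7).

Solutions (with |y| ≤ 40): (1, 0), (18, 7).


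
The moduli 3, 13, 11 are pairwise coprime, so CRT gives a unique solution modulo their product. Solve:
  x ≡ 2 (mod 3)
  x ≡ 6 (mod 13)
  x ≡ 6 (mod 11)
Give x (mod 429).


Moduli 3, 13, 11 are pairwise coprime; by CRT there is a unique solution modulo M = 3 · 13 · 11 = 429.
Solve pairwise, accumulating the modulus:
  Start with x ≡ 2 (mod 3).
  Combine with x ≡ 6 (mod 13): since gcd(3, 13) = 1, we get a unique residue mod 39.
    Write x = 2 + 3·t and substitute into x ≡ 6 (mod 13): 3·t ≡ 6 − 2 = 4 (mod 13).
    The inverse of 3 mod 13 is 9 (since 3·9 = 27 = 2·13 + 1), so t ≡ 9·4 = 36 ≡ 10 (mod 13).
    Then x = 2 + 3·10 = 32, valid modulo lcm(3, 13) = 39: x ≡ 32 (mod 39).
  Combine with x ≡ 6 (mod 11): since gcd(39, 11) = 1, we get a unique residue mod 429.
    Write x = 32 + 39·t and substitute into x ≡ 6 (mod 11): 39·t ≡ 6 − 32 = -26 (mod 11).
    Reduce coefficients mod 11: 6·t ≡ 7 (mod 11).
    The inverse of 6 mod 11 is 2 (since 6·2 = 12 = 1·11 + 1), so t ≡ 2·7 = 14 ≡ 3 (mod 11).
    Then x = 32 + 39·3 = 149, valid modulo lcm(39, 11) = 429: x ≡ 149 (mod 429).
Verify: 149 mod 3 = 2 ✓, 149 mod 13 = 6 ✓, 149 mod 11 = 6 ✓.

x ≡ 149 (mod 429).


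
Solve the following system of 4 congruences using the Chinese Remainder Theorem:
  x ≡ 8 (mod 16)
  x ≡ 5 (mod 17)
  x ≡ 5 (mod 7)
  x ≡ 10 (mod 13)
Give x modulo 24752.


Product of moduli M = 16 · 17 · 7 · 13 = 24752.
Merge one congruence at a time:
  Start: x ≡ 8 (mod 16).
  Combine with x ≡ 5 (mod 17); new modulus lcm = 272.
    Write x = 8 + 16·t and substitute into x ≡ 5 (mod 17): 16·t ≡ 5 − 8 = -3 (mod 17).
    Reduce coefficients mod 17: 16·t ≡ 14 (mod 17).
    The inverse of 16 mod 17 is 16 (since 16·16 = 256 = 15·17 + 1), so t ≡ 16·14 = 224 ≡ 3 (mod 17).
    Then x = 8 + 16·3 = 56, valid modulo lcm(16, 17) = 272: x ≡ 56 (mod 272).
  Combine with x ≡ 5 (mod 7); new modulus lcm = 1904.
    Write x = 56 + 272·t and substitute into x ≡ 5 (mod 7): 272·t ≡ 5 − 56 = -51 (mod 7).
    Reduce coefficients mod 7: 6·t ≡ 5 (mod 7).
    The inverse of 6 mod 7 is 6 (since 6·6 = 36 = 5·7 + 1), so t ≡ 6·5 = 30 ≡ 2 (mod 7).
    Then x = 56 + 272·2 = 600, valid modulo lcm(272, 7) = 1904: x ≡ 600 (mod 1904).
  Combine with x ≡ 10 (mod 13); new modulus lcm = 24752.
    Write x = 600 + 1904·t and substitute into x ≡ 10 (mod 13): 1904·t ≡ 10 − 600 = -590 (mod 13).
    Reduce coefficients mod 13: 6·t ≡ 8 (mod 13).
    The inverse of 6 mod 13 is 11 (since 6·11 = 66 = 5·13 + 1), so t ≡ 11·8 = 88 ≡ 10 (mod 13).
    Then x = 600 + 1904·10 = 19640, valid modulo lcm(1904, 13) = 24752: x ≡ 19640 (mod 24752).
Verify against each original: 19640 mod 16 = 8, 19640 mod 17 = 5, 19640 mod 7 = 5, 19640 mod 13 = 10.

x ≡ 19640 (mod 24752).


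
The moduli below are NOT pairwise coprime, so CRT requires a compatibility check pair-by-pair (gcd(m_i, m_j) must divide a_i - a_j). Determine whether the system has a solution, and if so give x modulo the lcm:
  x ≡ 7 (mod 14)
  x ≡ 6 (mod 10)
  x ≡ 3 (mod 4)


Moduli 14, 10, 4 are not pairwise coprime, so CRT works modulo lcm(m_i) when all pairwise compatibility conditions hold.
Pairwise compatibility: gcd(m_i, m_j) must divide a_i - a_j for every pair.
Merge one congruence at a time:
  Start: x ≡ 7 (mod 14).
  Combine with x ≡ 6 (mod 10): gcd(14, 10) = 2, and 6 - 7 = -1 is NOT divisible by 2.
    ⇒ system is inconsistent (no integer solution).

No solution (the system is inconsistent).


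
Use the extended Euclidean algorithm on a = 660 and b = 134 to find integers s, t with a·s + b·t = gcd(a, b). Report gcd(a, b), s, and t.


Euclidean algorithm on (660, 134) — divide until remainder is 0:
  660 = 4 · 134 + 124
  134 = 1 · 124 + 10
  124 = 12 · 10 + 4
  10 = 2 · 4 + 2
  4 = 2 · 2 + 0
gcd(660, 134) = 2.
Track Bezout coefficients alongside the remainders: start with r₀ = 660 = a·1 + b·0 (s = 1, t = 0) and r₁ = 134 = a·0 + b·1 (s = 0, t = 1); each new remainder r_{k+1} = r_{k-1} − q_k·r_k inherits s_{k+1} = s_{k-1} − q_k·s_k, t_{k+1} = t_{k-1} − q_k·t_k, so r_k = a·s_k + b·t_k at every step:
  q = 4: r = 124, s = 1 − 4·0 = 1, t = 0 − 4·1 = -4  (check: 660·1 + 134·(-4) = 124)
  q = 1: r = 10, s = 0 − 1·1 = -1, t = 1 − 1·(-4) = 5  (check: 660·(-1) + 134·5 = 10)
  q = 12: r = 4, s = 1 − 12·(-1) = 13, t = -4 − 12·5 = -64  (check: 660·13 + 134·(-64) = 4)
  q = 2: r = 2, s = -1 − 2·13 = -27, t = 5 − 2·(-64) = 133  (check: 660·(-27) + 134·133 = 2)
The row with r = 2 (the gcd) gives the Bezout coefficients s = -27, t = 133.
Result: 660 · (-27) + 134 · (133) = 2.

gcd(660, 134) = 2; s = -27, t = 133 (check: 660·(-27) + 134·133 = 2).


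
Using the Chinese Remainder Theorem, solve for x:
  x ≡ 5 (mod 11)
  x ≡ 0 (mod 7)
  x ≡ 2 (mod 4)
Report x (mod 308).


Moduli 11, 7, 4 are pairwise coprime; by CRT there is a unique solution modulo M = 11 · 7 · 4 = 308.
Solve pairwise, accumulating the modulus:
  Start with x ≡ 5 (mod 11).
  Combine with x ≡ 0 (mod 7): since gcd(11, 7) = 1, we get a unique residue mod 77.
    Write x = 5 + 11·t and substitute into x ≡ 0 (mod 7): 11·t ≡ 0 − 5 = -5 (mod 7).
    Reduce coefficients mod 7: 4·t ≡ 2 (mod 7).
    The inverse of 4 mod 7 is 2 (since 4·2 = 8 = 1·7 + 1), so t ≡ 2·2 = 4 ≡ 4 (mod 7).
    Then x = 5 + 11·4 = 49, valid modulo lcm(11, 7) = 77: x ≡ 49 (mod 77).
  Combine with x ≡ 2 (mod 4): since gcd(77, 4) = 1, we get a unique residue mod 308.
    Write x = 49 + 77·t and substitute into x ≡ 2 (mod 4): 77·t ≡ 2 − 49 = -47 (mod 4).
    Reduce coefficients mod 4: 1·t ≡ 1 (mod 4).
    So t ≡ 1 (mod 4).
    Then x = 49 + 77·1 = 126, valid modulo lcm(77, 4) = 308: x ≡ 126 (mod 308).
Verify: 126 mod 11 = 5 ✓, 126 mod 7 = 0 ✓, 126 mod 4 = 2 ✓.

x ≡ 126 (mod 308).


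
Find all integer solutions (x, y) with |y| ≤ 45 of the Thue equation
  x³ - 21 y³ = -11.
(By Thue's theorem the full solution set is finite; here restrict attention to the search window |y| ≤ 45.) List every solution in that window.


The equation is x³ - 21y³ = -11. For fixed y, x³ = 21·y³ − 11, so a solution requires the RHS to be a perfect cube.
Strategy: iterate y from -45 to 45, compute RHS = 21·y³ − 11, and check whether it is a (positive or negative) perfect cube.
Check small values of y:
  y = 0: RHS = -11 is not a perfect cube.
  y = 1: RHS = 10 is not a perfect cube.
  y = -1: RHS = -32 is not a perfect cube.
  y = 2: RHS = 157 is not a perfect cube.
  y = -2: RHS = -179 is not a perfect cube.
  y = 3: RHS = 556 is not a perfect cube.
  y = -3: RHS = -578 is not a perfect cube.
Continuing the search up to |y| = 45 finds no solutions either.
No (x, y) in the scanned range satisfies the equation.

No integer solutions with |y| ≤ 45.


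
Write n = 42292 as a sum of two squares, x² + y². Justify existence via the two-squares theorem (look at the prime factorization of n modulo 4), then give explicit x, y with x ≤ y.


Step 1: Factor n = 42292 = 2^2 · 97 · 109.
Step 2: Check the mod-4 condition on each prime factor: 2 = 2 (special); 97 ≡ 1 (mod 4), exponent 1; 109 ≡ 1 (mod 4), exponent 1.
All primes ≡ 3 (mod 4) appear to even exponent (or don't appear), so by the two-squares theorem n IS expressible as a sum of two squares.
Step 3: Build a representation. Group n = k² · m with k = 2 and m = 97 · 109 = 10573 (a product of primes ≡ 1 (mod 4)); a representation of m scales to one of n via (k·x)² + (k·y)² = k²(x² + y²). Each prime p ≡ 1 (mod 4) is itself a sum of two squares; find a² by testing p − a² for a perfect square:
  97: 97 − 1² = 96, 97 − 2² = 93, 97 − 3² = 88, 97 − 4² = 81 = 9² ⇒ 97 = 4² + 9².
  109: 109 − 1² = 108, 109 − 2² = 105, 109 − 3² = 100 = 10² ⇒ 109 = 3² + 10².
  Combine using the Brahmagupta–Fibonacci identity (a² + b²)(c² + d²) = (ac − bd)² + (ad + bc)² = (ac + bd)² + (ad − bc)²:
  97 · 109 = 10573: from (4² + 9²)(3² + 10²), take (4·3 − 9·10, 4·10 + 9·3) = (12 − 90, 40 + 27) = (-78, 67); dropping signs (only squares matter) gives (78, 67); check 78² + 67² = 6084 + 4489 = 10573 ✓.
  Scale by k = 2: (2·78, 2·67) = (156, 134).
Step 4: Order so x ≤ y and verify: 134² + 156² = 17956 + 24336 = 42292 = n. ✓

n = 42292 = 134² + 156² (one valid representation with x ≤ y).


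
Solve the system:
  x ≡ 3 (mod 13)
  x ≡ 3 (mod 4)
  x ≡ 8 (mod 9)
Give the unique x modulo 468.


Moduli 13, 4, 9 are pairwise coprime; by CRT there is a unique solution modulo M = 13 · 4 · 9 = 468.
Solve pairwise, accumulating the modulus:
  Start with x ≡ 3 (mod 13).
  Combine with x ≡ 3 (mod 4): since gcd(13, 4) = 1, we get a unique residue mod 52.
    Write x = 3 + 13·t and substitute into x ≡ 3 (mod 4): 13·t ≡ 3 − 3 = 0 (mod 4).
    Reduce coefficients mod 4: 1·t ≡ 0 (mod 4).
    So t ≡ 0 (mod 4).
    Then x = 3 + 13·0 = 3, valid modulo lcm(13, 4) = 52: x ≡ 3 (mod 52).
  Combine with x ≡ 8 (mod 9): since gcd(52, 9) = 1, we get a unique residue mod 468.
    Write x = 3 + 52·t and substitute into x ≡ 8 (mod 9): 52·t ≡ 8 − 3 = 5 (mod 9).
    Reduce coefficients mod 9: 7·t ≡ 5 (mod 9).
    The inverse of 7 mod 9 is 4 (since 7·4 = 28 = 3·9 + 1), so t ≡ 4·5 = 20 ≡ 2 (mod 9).
    Then x = 3 + 52·2 = 107, valid modulo lcm(52, 9) = 468: x ≡ 107 (mod 468).
Verify: 107 mod 13 = 3 ✓, 107 mod 4 = 3 ✓, 107 mod 9 = 8 ✓.

x ≡ 107 (mod 468).


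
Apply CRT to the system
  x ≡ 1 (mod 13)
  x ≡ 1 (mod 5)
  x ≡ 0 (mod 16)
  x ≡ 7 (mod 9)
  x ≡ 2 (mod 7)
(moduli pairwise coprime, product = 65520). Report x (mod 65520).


Product of moduli M = 13 · 5 · 16 · 9 · 7 = 65520.
Merge one congruence at a time:
  Start: x ≡ 1 (mod 13).
  Combine with x ≡ 1 (mod 5); new modulus lcm = 65.
    Write x = 1 + 13·t and substitute into x ≡ 1 (mod 5): 13·t ≡ 1 − 1 = 0 (mod 5).
    Reduce coefficients mod 5: 3·t ≡ 0 (mod 5).
    The inverse of 3 mod 5 is 2 (since 3·2 = 6 = 1·5 + 1), so t ≡ 2·0 = 0 ≡ 0 (mod 5).
    Then x = 1 + 13·0 = 1, valid modulo lcm(13, 5) = 65: x ≡ 1 (mod 65).
  Combine with x ≡ 0 (mod 16); new modulus lcm = 1040.
    Write x = 1 + 65·t and substitute into x ≡ 0 (mod 16): 65·t ≡ 0 − 1 = -1 (mod 16).
    Reduce coefficients mod 16: 1·t ≡ 15 (mod 16).
    So t ≡ 15 (mod 16).
    Then x = 1 + 65·15 = 976, valid modulo lcm(65, 16) = 1040: x ≡ 976 (mod 1040).
  Combine with x ≡ 7 (mod 9); new modulus lcm = 9360.
    Write x = 976 + 1040·t and substitute into x ≡ 7 (mod 9): 1040·t ≡ 7 − 976 = -969 (mod 9).
    Reduce coefficients mod 9: 5·t ≡ 3 (mod 9).
    The inverse of 5 mod 9 is 2 (since 5·2 = 10 = 1·9 + 1), so t ≡ 2·3 = 6 ≡ 6 (mod 9).
    Then x = 976 + 1040·6 = 7216, valid modulo lcm(1040, 9) = 9360: x ≡ 7216 (mod 9360).
  Combine with x ≡ 2 (mod 7); new modulus lcm = 65520.
    Write x = 7216 + 9360·t and substitute into x ≡ 2 (mod 7): 9360·t ≡ 2 − 7216 = -7214 (mod 7).
    Reduce coefficients mod 7: 1·t ≡ 3 (mod 7).
    So t ≡ 3 (mod 7).
    Then x = 7216 + 9360·3 = 35296, valid modulo lcm(9360, 7) = 65520: x ≡ 35296 (mod 65520).
Verify against each original: 35296 mod 13 = 1, 35296 mod 5 = 1, 35296 mod 16 = 0, 35296 mod 9 = 7, 35296 mod 7 = 2.

x ≡ 35296 (mod 65520).


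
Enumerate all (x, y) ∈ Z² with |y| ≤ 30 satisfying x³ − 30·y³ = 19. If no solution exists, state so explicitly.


The equation is x³ - 30y³ = 19. For fixed y, x³ = 30·y³ + 19, so a solution requires the RHS to be a perfect cube.
Strategy: iterate y from -30 to 30, compute RHS = 30·y³ + 19, and check whether it is a (positive or negative) perfect cube.
Check small values of y:
  y = 0: RHS = 19 is not a perfect cube.
  y = 1: RHS = 49 is not a perfect cube.
  y = -1: RHS = -11 is not a perfect cube.
  y = 2: RHS = 259 is not a perfect cube.
  y = -2: RHS = -221 is not a perfect cube.
  y = 3: RHS = 829 is not a perfect cube.
  y = -3: RHS = -791 is not a perfect cube.
Continuing the search up to |y| = 30 finds no solutions either.
No (x, y) in the scanned range satisfies the equation.

No integer solutions with |y| ≤ 30.


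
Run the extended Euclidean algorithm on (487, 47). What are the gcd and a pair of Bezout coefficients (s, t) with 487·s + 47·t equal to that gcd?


Euclidean algorithm on (487, 47) — divide until remainder is 0:
  487 = 10 · 47 + 17
  47 = 2 · 17 + 13
  17 = 1 · 13 + 4
  13 = 3 · 4 + 1
  4 = 4 · 1 + 0
gcd(487, 47) = 1.
Track Bezout coefficients alongside the remainders: start with r₀ = 487 = a·1 + b·0 (s = 1, t = 0) and r₁ = 47 = a·0 + b·1 (s = 0, t = 1); each new remainder r_{k+1} = r_{k-1} − q_k·r_k inherits s_{k+1} = s_{k-1} − q_k·s_k, t_{k+1} = t_{k-1} − q_k·t_k, so r_k = a·s_k + b·t_k at every step:
  q = 10: r = 17, s = 1 − 10·0 = 1, t = 0 − 10·1 = -10  (check: 487·1 + 47·(-10) = 17)
  q = 2: r = 13, s = 0 − 2·1 = -2, t = 1 − 2·(-10) = 21  (check: 487·(-2) + 47·21 = 13)
  q = 1: r = 4, s = 1 − 1·(-2) = 3, t = -10 − 1·21 = -31  (check: 487·3 + 47·(-31) = 4)
  q = 3: r = 1, s = -2 − 3·3 = -11, t = 21 − 3·(-31) = 114  (check: 487·(-11) + 47·114 = 1)
The row with r = 1 (the gcd) gives the Bezout coefficients s = -11, t = 114.
Result: 487 · (-11) + 47 · (114) = 1.

gcd(487, 47) = 1; s = -11, t = 114 (check: 487·(-11) + 47·114 = 1).


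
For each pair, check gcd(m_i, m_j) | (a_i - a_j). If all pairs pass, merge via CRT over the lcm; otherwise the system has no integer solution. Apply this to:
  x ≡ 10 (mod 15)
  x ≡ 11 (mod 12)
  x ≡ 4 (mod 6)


Moduli 15, 12, 6 are not pairwise coprime, so CRT works modulo lcm(m_i) when all pairwise compatibility conditions hold.
Pairwise compatibility: gcd(m_i, m_j) must divide a_i - a_j for every pair.
Merge one congruence at a time:
  Start: x ≡ 10 (mod 15).
  Combine with x ≡ 11 (mod 12): gcd(15, 12) = 3, and 11 - 10 = 1 is NOT divisible by 3.
    ⇒ system is inconsistent (no integer solution).

No solution (the system is inconsistent).


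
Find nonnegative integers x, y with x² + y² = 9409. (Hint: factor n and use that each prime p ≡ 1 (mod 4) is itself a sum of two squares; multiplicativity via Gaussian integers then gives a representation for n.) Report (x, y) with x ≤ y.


Step 1: Factor n = 9409 = 97^2.
Step 2: Check the mod-4 condition on each prime factor: 97 ≡ 1 (mod 4), exponent 2.
All primes ≡ 3 (mod 4) appear to even exponent (or don't appear), so by the two-squares theorem n IS expressible as a sum of two squares.
Step 3: Build a representation. Here n = 97 · 97 is a product of primes ≡ 1 (mod 4). Each prime p ≡ 1 (mod 4) is itself a sum of two squares; find a² by testing p − a² for a perfect square:
  97: 97 − 1² = 96, 97 − 2² = 93, 97 − 3² = 88, 97 − 4² = 81 = 9² ⇒ 97 = 4² + 9².
  Combine using the Brahmagupta–Fibonacci identity (a² + b²)(c² + d²) = (ac − bd)² + (ad + bc)² = (ac + bd)² + (ad − bc)²:
  97 · 97 = 9409: from (4² + 9²)(4² + 9²), take (4·4 − 9·9, 4·9 + 9·4) = (16 − 81, 36 + 36) = (-65, 72); dropping signs (only squares matter) gives (65, 72); check 65² + 72² = 4225 + 5184 = 9409 ✓.
Step 4: Order so x ≤ y and verify: 65² + 72² = 4225 + 5184 = 9409 = n. ✓

n = 9409 = 65² + 72² (one valid representation with x ≤ y).


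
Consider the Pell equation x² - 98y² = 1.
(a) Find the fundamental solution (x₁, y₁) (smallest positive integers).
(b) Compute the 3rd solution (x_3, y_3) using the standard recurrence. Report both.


Step 1: Find the fundamental solution (x₁, y₁) of x² - 98y² = 1.
  Expand √98 as a continued fraction. a₀ = ⌊√98⌋ = 9; iterate m_{k+1} = d_k·a_k − m_k, d_{k+1} = (98 − m_{k+1}²)/d_k, a_{k+1} = ⌊(a₀ + m_{k+1})/d_{k+1}⌋ (starting m₀ = 0, d₀ = 1), with convergents p_k = a_k·p_{k-1} + p_{k-2}, q_k = a_k·q_{k-1} + q_{k-2} (p₋₁ = 1, q₋₁ = 0):
  k = 0: a₀ = 9; p₀/q₀ = 9/1; p₀² − 98·q₀² = 81 − 98 = -17.
  k = 1: m = 9, d = 17, a = ⌊(9 + 9)/17⌋ = 1; p/q = (1·9 + 1)/(1·1 + 0) = 10/1; p² − 98·q² = 100 − 98 = 2.
  k = 2: m = 8, d = 2, a = ⌊(9 + 8)/2⌋ = 8; p/q = (8·10 + 9)/(8·1 + 1) = 89/9; p² − 98·q² = 7921 − 7938 = -17.
  k = 3: m = 8, d = 17, a = ⌊(9 + 8)/17⌋ = 1; p/q = (1·89 + 10)/(1·9 + 1) = 99/10; p² − 98·q² = 9801 − 9800 = 1.
  The first convergent with p² − 98·q² = 1 gives the fundamental solution (x₁, y₁) = (99, 10).
Step 2: Apply the recurrence (x_{n+1}, y_{n+1}) = (x₁x_n + 98y₁y_n, x₁y_n + y₁x_n) repeatedly.
  From (x_1, y_1) = (99, 10): x_2 = 99·99 + 98·10·10 = 19601; y_2 = 99·10 + 10·99 = 1980.
  From (x_2, y_2) = (19601, 1980): x_3 = 99·19601 + 98·10·1980 = 3880899; y_3 = 99·1980 + 10·19601 = 392030.
Step 3: Verify x_3² - 98·y_3² = 15061377048201 - 15061377048200 = 1 (should be 1). ✓

(x_1, y_1) = (99, 10); (x_3, y_3) = (3880899, 392030).


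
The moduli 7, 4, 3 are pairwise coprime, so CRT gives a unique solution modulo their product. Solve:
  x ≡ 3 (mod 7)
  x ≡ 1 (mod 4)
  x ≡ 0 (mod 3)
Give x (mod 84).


Moduli 7, 4, 3 are pairwise coprime; by CRT there is a unique solution modulo M = 7 · 4 · 3 = 84.
Solve pairwise, accumulating the modulus:
  Start with x ≡ 3 (mod 7).
  Combine with x ≡ 1 (mod 4): since gcd(7, 4) = 1, we get a unique residue mod 28.
    Write x = 3 + 7·t and substitute into x ≡ 1 (mod 4): 7·t ≡ 1 − 3 = -2 (mod 4).
    Reduce coefficients mod 4: 3·t ≡ 2 (mod 4).
    The inverse of 3 mod 4 is 3 (since 3·3 = 9 = 2·4 + 1), so t ≡ 3·2 = 6 ≡ 2 (mod 4).
    Then x = 3 + 7·2 = 17, valid modulo lcm(7, 4) = 28: x ≡ 17 (mod 28).
  Combine with x ≡ 0 (mod 3): since gcd(28, 3) = 1, we get a unique residue mod 84.
    Write x = 17 + 28·t and substitute into x ≡ 0 (mod 3): 28·t ≡ 0 − 17 = -17 (mod 3).
    Reduce coefficients mod 3: 1·t ≡ 1 (mod 3).
    So t ≡ 1 (mod 3).
    Then x = 17 + 28·1 = 45, valid modulo lcm(28, 3) = 84: x ≡ 45 (mod 84).
Verify: 45 mod 7 = 3 ✓, 45 mod 4 = 1 ✓, 45 mod 3 = 0 ✓.

x ≡ 45 (mod 84).


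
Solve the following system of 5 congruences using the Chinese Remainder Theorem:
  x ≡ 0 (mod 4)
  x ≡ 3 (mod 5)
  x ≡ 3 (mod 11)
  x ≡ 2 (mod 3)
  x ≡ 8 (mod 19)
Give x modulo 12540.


Product of moduli M = 4 · 5 · 11 · 3 · 19 = 12540.
Merge one congruence at a time:
  Start: x ≡ 0 (mod 4).
  Combine with x ≡ 3 (mod 5); new modulus lcm = 20.
    Write x = 0 + 4·t and substitute into x ≡ 3 (mod 5): 4·t ≡ 3 − 0 = 3 (mod 5).
    The inverse of 4 mod 5 is 4 (since 4·4 = 16 = 3·5 + 1), so t ≡ 4·3 = 12 ≡ 2 (mod 5).
    Then x = 0 + 4·2 = 8, valid modulo lcm(4, 5) = 20: x ≡ 8 (mod 20).
  Combine with x ≡ 3 (mod 11); new modulus lcm = 220.
    Write x = 8 + 20·t and substitute into x ≡ 3 (mod 11): 20·t ≡ 3 − 8 = -5 (mod 11).
    Reduce coefficients mod 11: 9·t ≡ 6 (mod 11).
    The inverse of 9 mod 11 is 5 (since 9·5 = 45 = 4·11 + 1), so t ≡ 5·6 = 30 ≡ 8 (mod 11).
    Then x = 8 + 20·8 = 168, valid modulo lcm(20, 11) = 220: x ≡ 168 (mod 220).
  Combine with x ≡ 2 (mod 3); new modulus lcm = 660.
    Write x = 168 + 220·t and substitute into x ≡ 2 (mod 3): 220·t ≡ 2 − 168 = -166 (mod 3).
    Reduce coefficients mod 3: 1·t ≡ 2 (mod 3).
    So t ≡ 2 (mod 3).
    Then x = 168 + 220·2 = 608, valid modulo lcm(220, 3) = 660: x ≡ 608 (mod 660).
  Combine with x ≡ 8 (mod 19); new modulus lcm = 12540.
    Write x = 608 + 660·t and substitute into x ≡ 8 (mod 19): 660·t ≡ 8 − 608 = -600 (mod 19).
    Reduce coefficients mod 19: 14·t ≡ 8 (mod 19).
    The inverse of 14 mod 19 is 15 (since 14·15 = 210 = 11·19 + 1), so t ≡ 15·8 = 120 ≡ 6 (mod 19).
    Then x = 608 + 660·6 = 4568, valid modulo lcm(660, 19) = 12540: x ≡ 4568 (mod 12540).
Verify against each original: 4568 mod 4 = 0, 4568 mod 5 = 3, 4568 mod 11 = 3, 4568 mod 3 = 2, 4568 mod 19 = 8.

x ≡ 4568 (mod 12540).


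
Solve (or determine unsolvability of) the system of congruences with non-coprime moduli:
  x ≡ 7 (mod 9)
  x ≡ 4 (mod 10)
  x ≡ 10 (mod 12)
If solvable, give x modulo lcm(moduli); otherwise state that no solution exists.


Moduli 9, 10, 12 are not pairwise coprime, so CRT works modulo lcm(m_i) when all pairwise compatibility conditions hold.
Pairwise compatibility: gcd(m_i, m_j) must divide a_i - a_j for every pair.
Merge one congruence at a time:
  Start: x ≡ 7 (mod 9).
  Combine with x ≡ 4 (mod 10): gcd(9, 10) = 1; 4 - 7 = -3, which IS divisible by 1, so compatible.
    Write x = 7 + 9·t and substitute into x ≡ 4 (mod 10): 9·t ≡ 4 − 7 = -3 (mod 10).
    Reduce coefficients mod 10: 9·t ≡ 7 (mod 10).
    The inverse of 9 mod 10 is 9 (since 9·9 = 81 = 8·10 + 1), so t ≡ 9·7 = 63 ≡ 3 (mod 10).
    Then x = 7 + 9·3 = 34, valid modulo lcm(9, 10) = 90: x ≡ 34 (mod 90).
  Combine with x ≡ 10 (mod 12): gcd(90, 12) = 6; 10 - 34 = -24, which IS divisible by 6, so compatible.
    Write x = 34 + 90·t and substitute into x ≡ 10 (mod 12): 90·t ≡ 10 − 34 = -24 (mod 12).
    Divide the congruence (and modulus) by g = 6: 15·t ≡ -4 (mod 2).
    Reduce coefficients mod 2: 1·t ≡ 0 (mod 2).
    So t ≡ 0 (mod 2).
    Then x = 34 + 90·0 = 34, valid modulo lcm(90, 12) = 180: x ≡ 34 (mod 180).
Verify: 34 mod 9 = 7, 34 mod 10 = 4, 34 mod 12 = 10.

x ≡ 34 (mod 180).


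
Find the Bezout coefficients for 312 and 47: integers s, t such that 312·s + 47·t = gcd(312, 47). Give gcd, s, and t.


Euclidean algorithm on (312, 47) — divide until remainder is 0:
  312 = 6 · 47 + 30
  47 = 1 · 30 + 17
  30 = 1 · 17 + 13
  17 = 1 · 13 + 4
  13 = 3 · 4 + 1
  4 = 4 · 1 + 0
gcd(312, 47) = 1.
Track Bezout coefficients alongside the remainders: start with r₀ = 312 = a·1 + b·0 (s = 1, t = 0) and r₁ = 47 = a·0 + b·1 (s = 0, t = 1); each new remainder r_{k+1} = r_{k-1} − q_k·r_k inherits s_{k+1} = s_{k-1} − q_k·s_k, t_{k+1} = t_{k-1} − q_k·t_k, so r_k = a·s_k + b·t_k at every step:
  q = 6: r = 30, s = 1 − 6·0 = 1, t = 0 − 6·1 = -6  (check: 312·1 + 47·(-6) = 30)
  q = 1: r = 17, s = 0 − 1·1 = -1, t = 1 − 1·(-6) = 7  (check: 312·(-1) + 47·7 = 17)
  q = 1: r = 13, s = 1 − 1·(-1) = 2, t = -6 − 1·7 = -13  (check: 312·2 + 47·(-13) = 13)
  q = 1: r = 4, s = -1 − 1·2 = -3, t = 7 − 1·(-13) = 20  (check: 312·(-3) + 47·20 = 4)
  q = 3: r = 1, s = 2 − 3·(-3) = 11, t = -13 − 3·20 = -73  (check: 312·11 + 47·(-73) = 1)
The row with r = 1 (the gcd) gives the Bezout coefficients s = 11, t = -73.
Result: 312 · (11) + 47 · (-73) = 1.

gcd(312, 47) = 1; s = 11, t = -73 (check: 312·11 + 47·(-73) = 1).


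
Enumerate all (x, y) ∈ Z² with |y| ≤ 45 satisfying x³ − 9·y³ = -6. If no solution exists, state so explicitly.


The equation is x³ - 9y³ = -6. For fixed y, x³ = 9·y³ − 6, so a solution requires the RHS to be a perfect cube.
Strategy: iterate y from -45 to 45, compute RHS = 9·y³ − 6, and check whether it is a (positive or negative) perfect cube.
Check small values of y:
  y = 0: RHS = -6 is not a perfect cube.
  y = 1: RHS = 3 is not a perfect cube.
  y = -1: RHS = -15 is not a perfect cube.
  y = 2: RHS = 66 is not a perfect cube.
  y = -2: RHS = -78 is not a perfect cube.
  y = 3: RHS = 237 is not a perfect cube.
  y = -3: RHS = -249 is not a perfect cube.
Continuing the search up to |y| = 45 finds no solutions either.
No (x, y) in the scanned range satisfies the equation.

No integer solutions with |y| ≤ 45.


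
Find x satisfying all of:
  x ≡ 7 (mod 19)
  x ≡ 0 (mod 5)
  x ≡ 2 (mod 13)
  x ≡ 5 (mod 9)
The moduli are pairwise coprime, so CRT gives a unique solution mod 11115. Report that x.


Product of moduli M = 19 · 5 · 13 · 9 = 11115.
Merge one congruence at a time:
  Start: x ≡ 7 (mod 19).
  Combine with x ≡ 0 (mod 5); new modulus lcm = 95.
    Write x = 7 + 19·t and substitute into x ≡ 0 (mod 5): 19·t ≡ 0 − 7 = -7 (mod 5).
    Reduce coefficients mod 5: 4·t ≡ 3 (mod 5).
    The inverse of 4 mod 5 is 4 (since 4·4 = 16 = 3·5 + 1), so t ≡ 4·3 = 12 ≡ 2 (mod 5).
    Then x = 7 + 19·2 = 45, valid modulo lcm(19, 5) = 95: x ≡ 45 (mod 95).
  Combine with x ≡ 2 (mod 13); new modulus lcm = 1235.
    Write x = 45 + 95·t and substitute into x ≡ 2 (mod 13): 95·t ≡ 2 − 45 = -43 (mod 13).
    Reduce coefficients mod 13: 4·t ≡ 9 (mod 13).
    The inverse of 4 mod 13 is 10 (since 4·10 = 40 = 3·13 + 1), so t ≡ 10·9 = 90 ≡ 12 (mod 13).
    Then x = 45 + 95·12 = 1185, valid modulo lcm(95, 13) = 1235: x ≡ 1185 (mod 1235).
  Combine with x ≡ 5 (mod 9); new modulus lcm = 11115.
    Write x = 1185 + 1235·t and substitute into x ≡ 5 (mod 9): 1235·t ≡ 5 − 1185 = -1180 (mod 9).
    Reduce coefficients mod 9: 2·t ≡ 8 (mod 9).
    The inverse of 2 mod 9 is 5 (since 2·5 = 10 = 1·9 + 1), so t ≡ 5·8 = 40 ≡ 4 (mod 9).
    Then x = 1185 + 1235·4 = 6125, valid modulo lcm(1235, 9) = 11115: x ≡ 6125 (mod 11115).
Verify against each original: 6125 mod 19 = 7, 6125 mod 5 = 0, 6125 mod 13 = 2, 6125 mod 9 = 5.

x ≡ 6125 (mod 11115).


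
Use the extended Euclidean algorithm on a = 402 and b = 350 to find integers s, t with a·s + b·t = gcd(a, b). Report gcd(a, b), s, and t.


Euclidean algorithm on (402, 350) — divide until remainder is 0:
  402 = 1 · 350 + 52
  350 = 6 · 52 + 38
  52 = 1 · 38 + 14
  38 = 2 · 14 + 10
  14 = 1 · 10 + 4
  10 = 2 · 4 + 2
  4 = 2 · 2 + 0
gcd(402, 350) = 2.
Track Bezout coefficients alongside the remainders: start with r₀ = 402 = a·1 + b·0 (s = 1, t = 0) and r₁ = 350 = a·0 + b·1 (s = 0, t = 1); each new remainder r_{k+1} = r_{k-1} − q_k·r_k inherits s_{k+1} = s_{k-1} − q_k·s_k, t_{k+1} = t_{k-1} − q_k·t_k, so r_k = a·s_k + b·t_k at every step:
  q = 1: r = 52, s = 1 − 1·0 = 1, t = 0 − 1·1 = -1  (check: 402·1 + 350·(-1) = 52)
  q = 6: r = 38, s = 0 − 6·1 = -6, t = 1 − 6·(-1) = 7  (check: 402·(-6) + 350·7 = 38)
  q = 1: r = 14, s = 1 − 1·(-6) = 7, t = -1 − 1·7 = -8  (check: 402·7 + 350·(-8) = 14)
  q = 2: r = 10, s = -6 − 2·7 = -20, t = 7 − 2·(-8) = 23  (check: 402·(-20) + 350·23 = 10)
  q = 1: r = 4, s = 7 − 1·(-20) = 27, t = -8 − 1·23 = -31  (check: 402·27 + 350·(-31) = 4)
  q = 2: r = 2, s = -20 − 2·27 = -74, t = 23 − 2·(-31) = 85  (check: 402·(-74) + 350·85 = 2)
The row with r = 2 (the gcd) gives the Bezout coefficients s = -74, t = 85.
Result: 402 · (-74) + 350 · (85) = 2.

gcd(402, 350) = 2; s = -74, t = 85 (check: 402·(-74) + 350·85 = 2).


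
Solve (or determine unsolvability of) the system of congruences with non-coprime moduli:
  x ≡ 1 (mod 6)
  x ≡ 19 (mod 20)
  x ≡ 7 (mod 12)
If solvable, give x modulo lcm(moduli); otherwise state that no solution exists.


Moduli 6, 20, 12 are not pairwise coprime, so CRT works modulo lcm(m_i) when all pairwise compatibility conditions hold.
Pairwise compatibility: gcd(m_i, m_j) must divide a_i - a_j for every pair.
Merge one congruence at a time:
  Start: x ≡ 1 (mod 6).
  Combine with x ≡ 19 (mod 20): gcd(6, 20) = 2; 19 - 1 = 18, which IS divisible by 2, so compatible.
    Write x = 1 + 6·t and substitute into x ≡ 19 (mod 20): 6·t ≡ 19 − 1 = 18 (mod 20).
    Divide the congruence (and modulus) by g = 2: 3·t ≡ 9 (mod 10).
    The inverse of 3 mod 10 is 7 (since 3·7 = 21 = 2·10 + 1), so t ≡ 7·9 = 63 ≡ 3 (mod 10).
    Then x = 1 + 6·3 = 19, valid modulo lcm(6, 20) = 60: x ≡ 19 (mod 60).
  Combine with x ≡ 7 (mod 12): gcd(60, 12) = 12; 7 - 19 = -12, which IS divisible by 12, so compatible.
    Write x = 19 + 60·t and substitute into x ≡ 7 (mod 12): 60·t ≡ 7 − 19 = -12 (mod 12).
    Divide the congruence (and modulus) by g = 12: 5·t ≡ -1 (mod 1).
    Modulo 1 every t works; take t = 0.
    Then x = 19 + 60·0 = 19, valid modulo lcm(60, 12) = 60: x ≡ 19 (mod 60).
Verify: 19 mod 6 = 1, 19 mod 20 = 19, 19 mod 12 = 7.

x ≡ 19 (mod 60).
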